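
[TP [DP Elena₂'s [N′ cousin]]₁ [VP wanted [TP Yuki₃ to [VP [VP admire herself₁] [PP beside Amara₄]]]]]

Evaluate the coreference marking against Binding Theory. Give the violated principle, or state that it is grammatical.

Principle A

The two coindexed NPs are *[Elena₂'s cousin]₁* and *herself₁*.
*herself₁* is an anaphor. Principle A requires it to be bound within its binding domain — the embedded TP, whose subject is Yuki₃.
Within that domain it is c-commanded by *Yuki₃*, which does not share its index.
*[Elena₂'s cousin]₁* does c-command the anaphor, but from outside its binding domain.
The anaphor is unbound in its domain → Principle A violation.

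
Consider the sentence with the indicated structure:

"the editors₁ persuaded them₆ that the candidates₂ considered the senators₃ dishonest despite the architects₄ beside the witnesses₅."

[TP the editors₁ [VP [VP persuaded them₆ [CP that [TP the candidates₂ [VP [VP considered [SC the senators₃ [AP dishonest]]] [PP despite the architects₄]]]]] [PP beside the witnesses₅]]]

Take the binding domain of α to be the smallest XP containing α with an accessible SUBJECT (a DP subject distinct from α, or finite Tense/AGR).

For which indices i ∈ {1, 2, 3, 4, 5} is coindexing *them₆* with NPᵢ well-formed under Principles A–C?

{5}

*them* is a pronoun, so Principle B applies: it must be free in its binding domain.
Binding domain of *them₆*: the matrix TP, whose subject is the editors₁.
*the editors₁* c-commands the pronoun within its binding domain → coindexation would violate Principle B.
*the candidates₂*: the pronoun c-commands this R-expression → coindexation would violate Principle C on *the candidates₂*.
*the senators₃*: the pronoun c-commands this R-expression → coindexation would violate Principle C on *the senators₃*.
*the architects₄*: the pronoun c-commands this R-expression → coindexation would violate Principle C on *the architects₄*.
*the witnesses₅* and the pronoun do not c-command one another → neither Principle B nor Principle C is at stake; coindexation permitted.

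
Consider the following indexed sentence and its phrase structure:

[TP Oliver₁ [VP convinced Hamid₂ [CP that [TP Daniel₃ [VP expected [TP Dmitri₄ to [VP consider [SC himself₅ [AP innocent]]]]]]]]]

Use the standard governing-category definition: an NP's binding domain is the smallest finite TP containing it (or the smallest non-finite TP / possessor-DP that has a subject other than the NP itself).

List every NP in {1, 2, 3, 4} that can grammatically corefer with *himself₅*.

*himself* is an anaphor, so Principle A applies: it must be bound in its binding domain.
Binding domain of *himself₅*: the embedded TP, whose subject is Dmitri₄.
*Oliver₁* c-commands the anaphor but is outside its binding domain → cannot satisfy Principle A.
*Hamid₂* c-commands the anaphor but is outside its binding domain → cannot satisfy Principle A.
*Daniel₃* c-commands the anaphor but is outside its binding domain → cannot satisfy Principle A.
*Dmitri₄* c-commands the anaphor within its binding domain → licit binder.

{4}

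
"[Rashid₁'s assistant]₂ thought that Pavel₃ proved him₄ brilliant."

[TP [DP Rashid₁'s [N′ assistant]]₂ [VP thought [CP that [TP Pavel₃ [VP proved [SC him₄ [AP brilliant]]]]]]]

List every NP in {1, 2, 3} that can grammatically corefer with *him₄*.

{1, 2}

*him* is a pronoun, so Principle B applies: it must be free in its binding domain.
Binding domain of *him₄*: the embedded TP, whose subject is Pavel₃.
*Rashid₁* and the pronoun do not c-command one another → neither Principle B nor Principle C is at stake; coindexation permitted.
*[Rashid₁'s assistant]₂* c-commands the pronoun but from outside its binding domain, and is not c-commanded by it → coindexation permitted.
*Pavel₃* c-commands the pronoun within its binding domain → coindexation would violate Principle B.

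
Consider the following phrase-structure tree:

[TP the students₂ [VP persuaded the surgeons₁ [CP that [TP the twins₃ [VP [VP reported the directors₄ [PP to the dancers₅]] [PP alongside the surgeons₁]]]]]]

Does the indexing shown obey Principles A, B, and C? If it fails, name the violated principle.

The two coindexed NPs are *the surgeons₁* (the lower occurrence) and *the surgeons₁* (the higher occurrence).
*the surgeons₁* (the lower occurrence) is an R-expression. Principle C requires it to be free everywhere.
*the surgeons₁* (the higher occurrence) c-commands it and carries the same index.
The R-expression is bound → Principle C violation.

Principle C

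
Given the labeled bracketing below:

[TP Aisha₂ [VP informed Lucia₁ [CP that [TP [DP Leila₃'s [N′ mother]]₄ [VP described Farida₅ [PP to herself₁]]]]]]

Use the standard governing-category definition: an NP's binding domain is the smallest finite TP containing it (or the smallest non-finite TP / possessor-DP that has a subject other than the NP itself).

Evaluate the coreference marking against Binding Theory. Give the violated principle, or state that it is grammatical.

Principle A

The two coindexed NPs are *Lucia₁* and *herself₁*.
*herself₁* is an anaphor. Principle A requires it to be bound within its binding domain — the embedded TP, whose subject is [Leila₃'s mother]₄.
Within that domain it is c-commanded by *[Leila₃'s mother]₄*, *Farida₅*, none of which share its index.
*Lucia₁* does c-command the anaphor, but from outside its binding domain.
The anaphor is unbound in its domain → Principle A violation.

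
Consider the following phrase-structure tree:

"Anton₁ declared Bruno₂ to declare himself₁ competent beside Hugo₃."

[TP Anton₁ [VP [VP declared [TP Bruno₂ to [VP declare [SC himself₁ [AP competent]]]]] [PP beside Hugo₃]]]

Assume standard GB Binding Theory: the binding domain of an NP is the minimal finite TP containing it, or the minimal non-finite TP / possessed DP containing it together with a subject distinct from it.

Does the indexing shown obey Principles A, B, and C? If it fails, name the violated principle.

Principle A

The two coindexed NPs are *Anton₁* and *himself₁*.
*himself₁* is an anaphor. Principle A requires it to be bound within its binding domain — the embedded TP, whose subject is Bruno₂.
Within that domain it is c-commanded by *Bruno₂*, which does not share its index.
*Anton₁* does c-command the anaphor, but from outside its binding domain.
The anaphor is unbound in its domain → Principle A violation.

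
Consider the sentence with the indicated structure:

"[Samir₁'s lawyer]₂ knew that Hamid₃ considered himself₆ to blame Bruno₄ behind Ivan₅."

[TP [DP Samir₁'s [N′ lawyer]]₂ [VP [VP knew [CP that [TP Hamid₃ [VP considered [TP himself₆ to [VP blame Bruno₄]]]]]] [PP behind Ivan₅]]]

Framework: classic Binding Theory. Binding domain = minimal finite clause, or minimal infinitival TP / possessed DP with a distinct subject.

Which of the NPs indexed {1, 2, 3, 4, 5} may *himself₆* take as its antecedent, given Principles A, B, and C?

{3}

*himself* is an anaphor, so Principle A applies: it must be bound in its binding domain.
Binding domain of *himself₆*: the embedded TP, whose subject is Hamid₃.
*Samir₁* does not c-command the anaphor → cannot bind it.
*[Samir₁'s lawyer]₂* c-commands the anaphor but is outside its binding domain → cannot satisfy Principle A.
*Hamid₃* c-commands the anaphor within its binding domain → licit binder.
*Bruno₄* does not c-command the anaphor → cannot bind it.
*Ivan₅* does not c-command the anaphor → cannot bind it.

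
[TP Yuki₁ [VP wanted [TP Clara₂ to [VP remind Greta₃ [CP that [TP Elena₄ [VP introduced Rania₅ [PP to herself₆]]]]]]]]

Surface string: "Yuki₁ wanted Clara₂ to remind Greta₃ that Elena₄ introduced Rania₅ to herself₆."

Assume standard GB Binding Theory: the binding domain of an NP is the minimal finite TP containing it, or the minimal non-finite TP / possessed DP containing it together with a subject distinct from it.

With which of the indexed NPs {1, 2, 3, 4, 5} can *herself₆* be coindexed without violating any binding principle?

{4, 5}

*herself* is an anaphor, so Principle A applies: it must be bound in its binding domain.
Binding domain of *herself₆*: the embedded TP, whose subject is Elena₄.
*Yuki₁* c-commands the anaphor but is outside its binding domain → cannot satisfy Principle A.
*Clara₂* c-commands the anaphor but is outside its binding domain → cannot satisfy Principle A.
*Greta₃* c-commands the anaphor but is outside its binding domain → cannot satisfy Principle A.
*Elena₄* c-commands the anaphor within its binding domain → licit binder.
*Rania₅* c-commands the anaphor within its binding domain → licit binder.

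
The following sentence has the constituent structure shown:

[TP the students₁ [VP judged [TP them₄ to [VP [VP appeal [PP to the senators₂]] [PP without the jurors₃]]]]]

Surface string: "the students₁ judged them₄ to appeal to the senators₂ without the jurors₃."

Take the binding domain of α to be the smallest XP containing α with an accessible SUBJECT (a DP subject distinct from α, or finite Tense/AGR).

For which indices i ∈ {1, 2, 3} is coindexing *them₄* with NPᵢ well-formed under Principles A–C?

none

*them* is a pronoun, so Principle B applies: it must be free in its binding domain.
Binding domain of *them₄*: the matrix TP, whose subject is the students₁.
*the students₁* c-commands the pronoun within its binding domain → coindexation would violate Principle B.
*the senators₂*: the pronoun c-commands this R-expression → coindexation would violate Principle C on *the senators₂*.
*the jurors₃*: the pronoun c-commands this R-expression → coindexation would violate Principle C on *the jurors₃*.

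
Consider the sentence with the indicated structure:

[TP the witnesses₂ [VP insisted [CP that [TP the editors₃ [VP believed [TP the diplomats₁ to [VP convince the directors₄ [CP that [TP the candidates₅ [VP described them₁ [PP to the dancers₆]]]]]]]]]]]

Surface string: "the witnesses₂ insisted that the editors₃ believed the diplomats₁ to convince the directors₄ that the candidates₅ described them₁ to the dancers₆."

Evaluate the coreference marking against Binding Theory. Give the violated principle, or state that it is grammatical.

The two coindexed NPs are *the diplomats₁* and *them₁*.
*them₁* is a pronoun; its binding domain is the embedded TP, whose subject is the candidates₅. Within that domain it is c-commanded only by *the candidates₅*, which carries a different index — the pronoun is free locally, so Principle B holds.
*the diplomats₁* is an R-expression; *them₁* does not c-command it, and no other NP shares its index, so Principle C is satisfied.
All principles are respected.

grammatical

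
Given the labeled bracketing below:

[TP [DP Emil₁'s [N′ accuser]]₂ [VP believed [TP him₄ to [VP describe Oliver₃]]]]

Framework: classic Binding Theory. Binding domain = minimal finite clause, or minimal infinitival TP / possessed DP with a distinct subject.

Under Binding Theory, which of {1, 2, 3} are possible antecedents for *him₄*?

{1}

*him* is a pronoun, so Principle B applies: it must be free in its binding domain.
Binding domain of *him₄*: the matrix TP, whose subject is [Emil₁'s accuser]₂.
*Emil₁* and the pronoun do not c-command one another → neither Principle B nor Principle C is at stake; coindexation permitted.
*[Emil₁'s accuser]₂* c-commands the pronoun within its binding domain → coindexation would violate Principle B.
*Oliver₃*: the pronoun c-commands this R-expression → coindexation would violate Principle C on *Oliver₃*.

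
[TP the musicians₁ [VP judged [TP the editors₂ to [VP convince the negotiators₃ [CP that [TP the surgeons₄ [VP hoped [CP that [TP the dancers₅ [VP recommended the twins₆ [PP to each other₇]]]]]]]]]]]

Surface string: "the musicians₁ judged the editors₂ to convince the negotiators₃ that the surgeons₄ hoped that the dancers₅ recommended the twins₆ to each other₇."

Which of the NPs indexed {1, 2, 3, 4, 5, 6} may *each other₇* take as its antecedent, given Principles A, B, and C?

{5, 6}

*each other* is an anaphor, so Principle A applies: it must be bound in its binding domain.
Binding domain of *each other₇*: the embedded TP, whose subject is the dancers₅.
*the musicians₁* c-commands the anaphor but is outside its binding domain → cannot satisfy Principle A.
*the editors₂* c-commands the anaphor but is outside its binding domain → cannot satisfy Principle A.
*the negotiators₃* c-commands the anaphor but is outside its binding domain → cannot satisfy Principle A.
*the surgeons₄* c-commands the anaphor but is outside its binding domain → cannot satisfy Principle A.
*the dancers₅* c-commands the anaphor within its binding domain → licit binder.
*the twins₆* c-commands the anaphor within its binding domain → licit binder.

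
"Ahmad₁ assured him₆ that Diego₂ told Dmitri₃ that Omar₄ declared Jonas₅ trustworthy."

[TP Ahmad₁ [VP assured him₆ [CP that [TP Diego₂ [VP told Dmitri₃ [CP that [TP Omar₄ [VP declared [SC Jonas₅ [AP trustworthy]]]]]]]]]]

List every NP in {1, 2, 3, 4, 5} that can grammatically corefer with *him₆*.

*him* is a pronoun, so Principle B applies: it must be free in its binding domain.
Binding domain of *him₆*: the matrix TP, whose subject is Ahmad₁.
*Ahmad₁* c-commands the pronoun within its binding domain → coindexation would violate Principle B.
*Diego₂*: the pronoun c-commands this R-expression → coindexation would violate Principle C on *Diego₂*.
*Dmitri₃*: the pronoun c-commands this R-expression → coindexation would violate Principle C on *Dmitri₃*.
*Omar₄*: the pronoun c-commands this R-expression → coindexation would violate Principle C on *Omar₄*.
*Jonas₅*: the pronoun c-commands this R-expression → coindexation would violate Principle C on *Jonas₅*.

none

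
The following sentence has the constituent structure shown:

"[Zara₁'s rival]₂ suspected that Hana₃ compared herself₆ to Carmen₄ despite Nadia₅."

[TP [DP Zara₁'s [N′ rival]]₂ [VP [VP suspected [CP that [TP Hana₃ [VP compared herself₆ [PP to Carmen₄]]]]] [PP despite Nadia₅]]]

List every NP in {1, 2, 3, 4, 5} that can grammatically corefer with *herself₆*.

*herself* is an anaphor, so Principle A applies: it must be bound in its binding domain.
Binding domain of *herself₆*: the embedded TP, whose subject is Hana₃.
*Zara₁* does not c-command the anaphor → cannot bind it.
*[Zara₁'s rival]₂* c-commands the anaphor but is outside its binding domain → cannot satisfy Principle A.
*Hana₃* c-commands the anaphor within its binding domain → licit binder.
*Carmen₄* does not c-command the anaphor → cannot bind it.
*Nadia₅* does not c-command the anaphor → cannot bind it.

{3}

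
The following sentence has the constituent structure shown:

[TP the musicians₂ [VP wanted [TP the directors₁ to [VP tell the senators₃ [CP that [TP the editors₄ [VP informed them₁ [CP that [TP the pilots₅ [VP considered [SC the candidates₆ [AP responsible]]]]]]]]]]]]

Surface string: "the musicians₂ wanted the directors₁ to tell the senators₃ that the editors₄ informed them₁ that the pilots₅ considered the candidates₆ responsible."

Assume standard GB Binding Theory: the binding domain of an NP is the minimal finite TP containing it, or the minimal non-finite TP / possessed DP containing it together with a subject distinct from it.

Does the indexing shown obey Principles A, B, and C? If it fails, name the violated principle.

grammatical

The two coindexed NPs are *the directors₁* and *them₁*.
*them₁* is a pronoun; its binding domain is the embedded TP, whose subject is the editors₄. Within that domain it is c-commanded only by *the editors₄*, which carries a different index — the pronoun is free locally, so Principle B holds.
*the directors₁* is an R-expression; *them₁* does not c-command it, and no other NP shares its index, so Principle C is satisfied.
All principles are respected.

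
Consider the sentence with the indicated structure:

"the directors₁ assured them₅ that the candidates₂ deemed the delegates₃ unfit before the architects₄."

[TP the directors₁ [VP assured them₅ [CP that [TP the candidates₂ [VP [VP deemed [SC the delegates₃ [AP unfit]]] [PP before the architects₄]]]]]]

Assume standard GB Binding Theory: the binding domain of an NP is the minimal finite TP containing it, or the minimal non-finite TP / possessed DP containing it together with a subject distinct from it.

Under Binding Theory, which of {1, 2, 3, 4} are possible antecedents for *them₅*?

none

*them* is a pronoun, so Principle B applies: it must be free in its binding domain.
Binding domain of *them₅*: the matrix TP, whose subject is the directors₁.
*the directors₁* c-commands the pronoun within its binding domain → coindexation would violate Principle B.
*the candidates₂*: the pronoun c-commands this R-expression → coindexation would violate Principle C on *the candidates₂*.
*the delegates₃*: the pronoun c-commands this R-expression → coindexation would violate Principle C on *the delegates₃*.
*the architects₄*: the pronoun c-commands this R-expression → coindexation would violate Principle C on *the architects₄*.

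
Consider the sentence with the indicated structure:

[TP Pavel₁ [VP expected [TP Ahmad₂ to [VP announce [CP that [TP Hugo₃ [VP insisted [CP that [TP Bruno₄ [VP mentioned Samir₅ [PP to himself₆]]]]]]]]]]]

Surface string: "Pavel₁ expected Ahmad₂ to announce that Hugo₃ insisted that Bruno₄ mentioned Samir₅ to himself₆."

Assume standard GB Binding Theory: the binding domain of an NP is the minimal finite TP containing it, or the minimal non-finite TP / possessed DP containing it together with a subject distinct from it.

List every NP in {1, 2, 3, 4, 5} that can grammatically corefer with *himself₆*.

*himself* is an anaphor, so Principle A applies: it must be bound in its binding domain.
Binding domain of *himself₆*: the embedded TP, whose subject is Bruno₄.
*Pavel₁* c-commands the anaphor but is outside its binding domain → cannot satisfy Principle A.
*Ahmad₂* c-commands the anaphor but is outside its binding domain → cannot satisfy Principle A.
*Hugo₃* c-commands the anaphor but is outside its binding domain → cannot satisfy Principle A.
*Bruno₄* c-commands the anaphor within its binding domain → licit binder.
*Samir₅* c-commands the anaphor within its binding domain → licit binder.

{4, 5}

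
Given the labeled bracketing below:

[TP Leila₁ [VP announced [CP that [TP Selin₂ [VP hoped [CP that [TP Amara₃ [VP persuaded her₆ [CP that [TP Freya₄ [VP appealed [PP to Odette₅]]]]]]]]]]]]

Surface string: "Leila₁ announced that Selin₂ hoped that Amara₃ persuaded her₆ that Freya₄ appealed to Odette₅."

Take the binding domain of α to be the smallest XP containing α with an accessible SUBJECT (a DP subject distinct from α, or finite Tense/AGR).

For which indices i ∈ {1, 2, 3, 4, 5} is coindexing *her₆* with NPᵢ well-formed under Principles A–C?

*her* is a pronoun, so Principle B applies: it must be free in its binding domain.
Binding domain of *her₆*: the embedded TP, whose subject is Amara₃.
*Leila₁* c-commands the pronoun but from outside its binding domain, and is not c-commanded by it → coindexation permitted.
*Selin₂* c-commands the pronoun but from outside its binding domain, and is not c-commanded by it → coindexation permitted.
*Amara₃* c-commands the pronoun within its binding domain → coindexation would violate Principle B.
*Freya₄*: the pronoun c-commands this R-expression → coindexation would violate Principle C on *Freya₄*.
*Odette₅*: the pronoun c-commands this R-expression → coindexation would violate Principle C on *Odette₅*.

{1, 2}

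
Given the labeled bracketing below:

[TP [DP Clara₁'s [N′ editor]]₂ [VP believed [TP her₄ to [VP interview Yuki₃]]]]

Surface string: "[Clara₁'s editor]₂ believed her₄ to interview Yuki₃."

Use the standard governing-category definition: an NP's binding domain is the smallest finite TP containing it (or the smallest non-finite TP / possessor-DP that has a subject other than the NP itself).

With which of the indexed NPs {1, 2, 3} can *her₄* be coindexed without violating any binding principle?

*her* is a pronoun, so Principle B applies: it must be free in its binding domain.
Binding domain of *her₄*: the matrix TP, whose subject is [Clara₁'s editor]₂.
*Clara₁* and the pronoun do not c-command one another → neither Principle B nor Principle C is at stake; coindexation permitted.
*[Clara₁'s editor]₂* c-commands the pronoun within its binding domain → coindexation would violate Principle B.
*Yuki₃*: the pronoun c-commands this R-expression → coindexation would violate Principle C on *Yuki₃*.

{1}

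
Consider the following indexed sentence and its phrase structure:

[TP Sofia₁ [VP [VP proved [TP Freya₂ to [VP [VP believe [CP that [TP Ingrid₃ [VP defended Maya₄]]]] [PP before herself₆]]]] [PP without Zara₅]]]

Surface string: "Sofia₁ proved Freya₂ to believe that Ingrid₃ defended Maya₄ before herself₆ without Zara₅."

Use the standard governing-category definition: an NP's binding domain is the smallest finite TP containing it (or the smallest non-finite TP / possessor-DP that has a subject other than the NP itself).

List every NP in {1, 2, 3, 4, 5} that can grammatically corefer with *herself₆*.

*herself* is an anaphor, so Principle A applies: it must be bound in its binding domain.
Binding domain of *herself₆*: the embedded TP, whose subject is Freya₂.
*Sofia₁* c-commands the anaphor but is outside its binding domain → cannot satisfy Principle A.
*Freya₂* c-commands the anaphor within its binding domain → licit binder.
*Ingrid₃* does not c-command the anaphor → cannot bind it.
*Maya₄* does not c-command the anaphor → cannot bind it.
*Zara₅* does not c-command the anaphor → cannot bind it.

{2}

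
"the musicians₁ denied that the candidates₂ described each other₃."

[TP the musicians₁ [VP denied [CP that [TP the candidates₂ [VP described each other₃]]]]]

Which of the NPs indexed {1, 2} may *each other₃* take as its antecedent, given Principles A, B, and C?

{2}

*each other* is an anaphor, so Principle A applies: it must be bound in its binding domain.
Binding domain of *each other₃*: the embedded TP, whose subject is the candidates₂.
*the musicians₁* c-commands the anaphor but is outside its binding domain → cannot satisfy Principle A.
*the candidates₂* c-commands the anaphor within its binding domain → licit binder.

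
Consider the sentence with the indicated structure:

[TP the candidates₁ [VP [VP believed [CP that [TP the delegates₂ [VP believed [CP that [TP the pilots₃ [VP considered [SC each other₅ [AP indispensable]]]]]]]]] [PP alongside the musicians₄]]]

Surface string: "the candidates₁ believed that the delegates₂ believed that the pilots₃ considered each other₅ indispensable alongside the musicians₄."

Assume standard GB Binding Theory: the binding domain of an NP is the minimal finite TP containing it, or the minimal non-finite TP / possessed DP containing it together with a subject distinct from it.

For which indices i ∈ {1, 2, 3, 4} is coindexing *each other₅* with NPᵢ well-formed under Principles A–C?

*each other* is an anaphor, so Principle A applies: it must be bound in its binding domain.
Binding domain of *each other₅*: the embedded TP, whose subject is the pilots₃.
*the candidates₁* c-commands the anaphor but is outside its binding domain → cannot satisfy Principle A.
*the delegates₂* c-commands the anaphor but is outside its binding domain → cannot satisfy Principle A.
*the pilots₃* c-commands the anaphor within its binding domain → licit binder.
*the musicians₄* does not c-command the anaphor → cannot bind it.

{3}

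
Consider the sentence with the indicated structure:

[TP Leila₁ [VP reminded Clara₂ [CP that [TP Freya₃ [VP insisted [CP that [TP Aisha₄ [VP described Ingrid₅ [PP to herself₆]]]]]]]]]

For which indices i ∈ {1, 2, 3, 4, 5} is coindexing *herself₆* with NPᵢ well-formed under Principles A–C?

*herself* is an anaphor, so Principle A applies: it must be bound in its binding domain.
Binding domain of *herself₆*: the embedded TP, whose subject is Aisha₄.
*Leila₁* c-commands the anaphor but is outside its binding domain → cannot satisfy Principle A.
*Clara₂* c-commands the anaphor but is outside its binding domain → cannot satisfy Principle A.
*Freya₃* c-commands the anaphor but is outside its binding domain → cannot satisfy Principle A.
*Aisha₄* c-commands the anaphor within its binding domain → licit binder.
*Ingrid₅* c-commands the anaphor within its binding domain → licit binder.

{4, 5}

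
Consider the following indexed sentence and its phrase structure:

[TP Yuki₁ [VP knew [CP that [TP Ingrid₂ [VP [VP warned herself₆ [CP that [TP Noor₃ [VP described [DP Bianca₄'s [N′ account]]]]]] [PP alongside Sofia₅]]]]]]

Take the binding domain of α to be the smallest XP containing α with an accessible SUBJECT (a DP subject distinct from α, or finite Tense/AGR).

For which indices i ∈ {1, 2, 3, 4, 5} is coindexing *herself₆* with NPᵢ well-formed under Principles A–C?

{2}

*herself* is an anaphor, so Principle A applies: it must be bound in its binding domain.
Binding domain of *herself₆*: the embedded TP, whose subject is Ingrid₂.
*Yuki₁* c-commands the anaphor but is outside its binding domain → cannot satisfy Principle A.
*Ingrid₂* c-commands the anaphor within its binding domain → licit binder.
*Noor₃* does not c-command the anaphor → cannot bind it.
*Bianca₄* does not c-command the anaphor → cannot bind it.
*Sofia₅* does not c-command the anaphor → cannot bind it.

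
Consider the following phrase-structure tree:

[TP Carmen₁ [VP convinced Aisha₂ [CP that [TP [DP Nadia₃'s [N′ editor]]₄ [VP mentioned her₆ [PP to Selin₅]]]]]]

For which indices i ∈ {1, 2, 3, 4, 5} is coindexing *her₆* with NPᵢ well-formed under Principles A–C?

{1, 2, 3}

*her* is a pronoun, so Principle B applies: it must be free in its binding domain.
Binding domain of *her₆*: the embedded TP, whose subject is [Nadia₃'s editor]₄.
*Carmen₁* c-commands the pronoun but from outside its binding domain, and is not c-commanded by it → coindexation permitted.
*Aisha₂* c-commands the pronoun but from outside its binding domain, and is not c-commanded by it → coindexation permitted.
*Nadia₃* and the pronoun do not c-command one another → neither Principle B nor Principle C is at stake; coindexation permitted.
*[Nadia₃'s editor]₄* c-commands the pronoun within its binding domain → coindexation would violate Principle B.
*Selin₅*: the pronoun c-commands this R-expression → coindexation would violate Principle C on *Selin₅*.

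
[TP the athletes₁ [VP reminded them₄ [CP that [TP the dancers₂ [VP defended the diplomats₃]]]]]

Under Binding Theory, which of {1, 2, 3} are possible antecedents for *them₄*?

none

*them* is a pronoun, so Principle B applies: it must be free in its binding domain.
Binding domain of *them₄*: the matrix TP, whose subject is the athletes₁.
*the athletes₁* c-commands the pronoun within its binding domain → coindexation would violate Principle B.
*the dancers₂*: the pronoun c-commands this R-expression → coindexation would violate Principle C on *the dancers₂*.
*the diplomats₃*: the pronoun c-commands this R-expression → coindexation would violate Principle C on *the diplomats₃*.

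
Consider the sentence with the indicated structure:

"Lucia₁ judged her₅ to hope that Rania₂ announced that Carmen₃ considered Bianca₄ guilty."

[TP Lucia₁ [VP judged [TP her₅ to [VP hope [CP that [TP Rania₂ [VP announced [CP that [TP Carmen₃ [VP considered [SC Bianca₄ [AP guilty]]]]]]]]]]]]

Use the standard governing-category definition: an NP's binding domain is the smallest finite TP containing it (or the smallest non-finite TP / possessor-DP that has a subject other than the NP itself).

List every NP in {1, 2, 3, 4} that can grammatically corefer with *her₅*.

none

*her* is a pronoun, so Principle B applies: it must be free in its binding domain.
Binding domain of *her₅*: the matrix TP, whose subject is Lucia₁.
*Lucia₁* c-commands the pronoun within its binding domain → coindexation would violate Principle B.
*Rania₂*: the pronoun c-commands this R-expression → coindexation would violate Principle C on *Rania₂*.
*Carmen₃*: the pronoun c-commands this R-expression → coindexation would violate Principle C on *Carmen₃*.
*Bianca₄*: the pronoun c-commands this R-expression → coindexation would violate Principle C on *Bianca₄*.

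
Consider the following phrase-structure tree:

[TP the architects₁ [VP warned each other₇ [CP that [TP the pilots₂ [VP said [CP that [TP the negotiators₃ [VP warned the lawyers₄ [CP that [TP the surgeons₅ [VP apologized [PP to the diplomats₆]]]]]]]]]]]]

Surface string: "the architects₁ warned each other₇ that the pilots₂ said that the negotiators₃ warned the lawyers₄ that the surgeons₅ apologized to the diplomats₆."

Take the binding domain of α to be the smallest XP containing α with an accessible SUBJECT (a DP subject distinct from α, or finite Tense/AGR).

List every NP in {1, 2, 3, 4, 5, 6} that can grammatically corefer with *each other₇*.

{1}

*each other* is an anaphor, so Principle A applies: it must be bound in its binding domain.
Binding domain of *each other₇*: the matrix TP, whose subject is the architects₁.
*the architects₁* c-commands the anaphor within its binding domain → licit binder.
*the pilots₂* does not c-command the anaphor → cannot bind it.
*the negotiators₃* does not c-command the anaphor → cannot bind it.
*the lawyers₄* does not c-command the anaphor → cannot bind it.
*the surgeons₅* does not c-command the anaphor → cannot bind it.
*the diplomats₆* does not c-command the anaphor → cannot bind it.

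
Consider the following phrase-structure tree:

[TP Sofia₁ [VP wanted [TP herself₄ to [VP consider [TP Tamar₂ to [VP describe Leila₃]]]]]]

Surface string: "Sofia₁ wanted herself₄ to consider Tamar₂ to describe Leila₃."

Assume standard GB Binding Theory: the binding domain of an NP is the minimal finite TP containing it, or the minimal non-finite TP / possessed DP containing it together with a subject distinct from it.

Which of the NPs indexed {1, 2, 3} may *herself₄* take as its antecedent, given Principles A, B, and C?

{1}

*herself* is an anaphor, so Principle A applies: it must be bound in its binding domain.
Binding domain of *herself₄*: the matrix TP, whose subject is Sofia₁.
*Sofia₁* c-commands the anaphor within its binding domain → licit binder.
*Tamar₂* does not c-command the anaphor → cannot bind it.
*Leila₃* does not c-command the anaphor → cannot bind it.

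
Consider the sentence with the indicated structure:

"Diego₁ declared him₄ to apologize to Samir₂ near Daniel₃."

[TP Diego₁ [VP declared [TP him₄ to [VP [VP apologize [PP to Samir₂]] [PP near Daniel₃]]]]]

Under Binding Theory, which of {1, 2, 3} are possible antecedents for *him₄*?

none

*him* is a pronoun, so Principle B applies: it must be free in its binding domain.
Binding domain of *him₄*: the matrix TP, whose subject is Diego₁.
*Diego₁* c-commands the pronoun within its binding domain → coindexation would violate Principle B.
*Samir₂*: the pronoun c-commands this R-expression → coindexation would violate Principle C on *Samir₂*.
*Daniel₃*: the pronoun c-commands this R-expression → coindexation would violate Principle C on *Daniel₃*.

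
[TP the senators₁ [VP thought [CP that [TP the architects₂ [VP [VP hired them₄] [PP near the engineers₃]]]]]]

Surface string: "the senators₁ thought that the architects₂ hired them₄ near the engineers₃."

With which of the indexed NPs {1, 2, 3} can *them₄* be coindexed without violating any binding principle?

{1, 3}

*them* is a pronoun, so Principle B applies: it must be free in its binding domain.
Binding domain of *them₄*: the embedded TP, whose subject is the architects₂.
*the senators₁* c-commands the pronoun but from outside its binding domain, and is not c-commanded by it → coindexation permitted.
*the architects₂* c-commands the pronoun within its binding domain → coindexation would violate Principle B.
*the engineers₃* and the pronoun do not c-command one another → neither Principle B nor Principle C is at stake; coindexation permitted.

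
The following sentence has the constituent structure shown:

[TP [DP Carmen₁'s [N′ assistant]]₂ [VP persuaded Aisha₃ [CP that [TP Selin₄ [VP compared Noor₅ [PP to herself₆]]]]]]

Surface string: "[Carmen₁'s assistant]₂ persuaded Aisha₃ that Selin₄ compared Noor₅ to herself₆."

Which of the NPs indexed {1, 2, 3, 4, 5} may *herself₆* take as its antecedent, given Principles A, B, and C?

*herself* is an anaphor, so Principle A applies: it must be bound in its binding domain.
Binding domain of *herself₆*: the embedded TP, whose subject is Selin₄.
*Carmen₁* does not c-command the anaphor → cannot bind it.
*[Carmen₁'s assistant]₂* c-commands the anaphor but is outside its binding domain → cannot satisfy Principle A.
*Aisha₃* c-commands the anaphor but is outside its binding domain → cannot satisfy Principle A.
*Selin₄* c-commands the anaphor within its binding domain → licit binder.
*Noor₅* c-commands the anaphor within its binding domain → licit binder.

{4, 5}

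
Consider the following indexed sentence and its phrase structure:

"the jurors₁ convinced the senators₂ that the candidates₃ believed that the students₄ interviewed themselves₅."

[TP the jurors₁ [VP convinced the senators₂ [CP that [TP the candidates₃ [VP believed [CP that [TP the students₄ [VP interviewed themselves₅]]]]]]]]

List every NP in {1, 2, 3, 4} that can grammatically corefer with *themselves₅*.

{4}

*themselves* is an anaphor, so Principle A applies: it must be bound in its binding domain.
Binding domain of *themselves₅*: the embedded TP, whose subject is the students₄.
*the jurors₁* c-commands the anaphor but is outside its binding domain → cannot satisfy Principle A.
*the senators₂* c-commands the anaphor but is outside its binding domain → cannot satisfy Principle A.
*the candidates₃* c-commands the anaphor but is outside its binding domain → cannot satisfy Principle A.
*the students₄* c-commands the anaphor within its binding domain → licit binder.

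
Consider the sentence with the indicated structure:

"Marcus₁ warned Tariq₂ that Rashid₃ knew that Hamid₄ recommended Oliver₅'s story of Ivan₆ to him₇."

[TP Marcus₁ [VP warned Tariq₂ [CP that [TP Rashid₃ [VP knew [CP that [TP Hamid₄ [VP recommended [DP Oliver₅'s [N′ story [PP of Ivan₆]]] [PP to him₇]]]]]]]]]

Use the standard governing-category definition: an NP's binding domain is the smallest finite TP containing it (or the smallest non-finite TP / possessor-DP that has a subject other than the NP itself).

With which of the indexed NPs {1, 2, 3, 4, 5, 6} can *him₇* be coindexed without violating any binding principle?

*him* is a pronoun, so Principle B applies: it must be free in its binding domain.
Binding domain of *him₇*: the embedded TP, whose subject is Hamid₄.
*Marcus₁* c-commands the pronoun but from outside its binding domain, and is not c-commanded by it → coindexation permitted.
*Tariq₂* c-commands the pronoun but from outside its binding domain, and is not c-commanded by it → coindexation permitted.
*Rashid₃* c-commands the pronoun but from outside its binding domain, and is not c-commanded by it → coindexation permitted.
*Hamid₄* c-commands the pronoun within its binding domain → coindexation would violate Principle B.
*Oliver₅* and the pronoun do not c-command one another → neither Principle B nor Principle C is at stake; coindexation permitted.
*Ivan₆* and the pronoun do not c-command one another → neither Principle B nor Principle C is at stake; coindexation permitted.

{1, 2, 3, 5, 6}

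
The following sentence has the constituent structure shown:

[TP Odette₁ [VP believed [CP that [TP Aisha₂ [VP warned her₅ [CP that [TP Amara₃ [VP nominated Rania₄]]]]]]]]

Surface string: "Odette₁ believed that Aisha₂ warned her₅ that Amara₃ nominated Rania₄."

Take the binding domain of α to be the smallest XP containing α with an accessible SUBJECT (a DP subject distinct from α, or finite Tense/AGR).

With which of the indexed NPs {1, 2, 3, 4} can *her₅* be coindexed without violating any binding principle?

*her* is a pronoun, so Principle B applies: it must be free in its binding domain.
Binding domain of *her₅*: the embedded TP, whose subject is Aisha₂.
*Odette₁* c-commands the pronoun but from outside its binding domain, and is not c-commanded by it → coindexation permitted.
*Aisha₂* c-commands the pronoun within its binding domain → coindexation would violate Principle B.
*Amara₃*: the pronoun c-commands this R-expression → coindexation would violate Principle C on *Amara₃*.
*Rania₄*: the pronoun c-commands this R-expression → coindexation would violate Principle C on *Rania₄*.

{1}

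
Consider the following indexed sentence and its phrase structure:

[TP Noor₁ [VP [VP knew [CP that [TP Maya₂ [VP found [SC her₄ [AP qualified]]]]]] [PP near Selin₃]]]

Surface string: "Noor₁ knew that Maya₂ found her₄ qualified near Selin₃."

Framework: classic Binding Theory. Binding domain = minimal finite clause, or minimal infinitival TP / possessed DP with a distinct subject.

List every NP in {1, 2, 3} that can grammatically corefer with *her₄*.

{1, 3}

*her* is a pronoun, so Principle B applies: it must be free in its binding domain.
Binding domain of *her₄*: the embedded TP, whose subject is Maya₂.
*Noor₁* c-commands the pronoun but from outside its binding domain, and is not c-commanded by it → coindexation permitted.
*Maya₂* c-commands the pronoun within its binding domain → coindexation would violate Principle B.
*Selin₃* and the pronoun do not c-command one another → neither Principle B nor Principle C is at stake; coindexation permitted.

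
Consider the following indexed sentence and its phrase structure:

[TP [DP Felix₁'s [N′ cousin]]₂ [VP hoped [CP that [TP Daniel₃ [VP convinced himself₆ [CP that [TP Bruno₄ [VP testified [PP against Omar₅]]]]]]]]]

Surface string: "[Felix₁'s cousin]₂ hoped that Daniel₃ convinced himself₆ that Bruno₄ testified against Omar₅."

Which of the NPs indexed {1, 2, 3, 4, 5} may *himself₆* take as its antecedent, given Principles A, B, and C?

{3}

*himself* is an anaphor, so Principle A applies: it must be bound in its binding domain.
Binding domain of *himself₆*: the embedded TP, whose subject is Daniel₃.
*Felix₁* does not c-command the anaphor → cannot bind it.
*[Felix₁'s cousin]₂* c-commands the anaphor but is outside its binding domain → cannot satisfy Principle A.
*Daniel₃* c-commands the anaphor within its binding domain → licit binder.
*Bruno₄* does not c-command the anaphor → cannot bind it.
*Omar₅* does not c-command the anaphor → cannot bind it.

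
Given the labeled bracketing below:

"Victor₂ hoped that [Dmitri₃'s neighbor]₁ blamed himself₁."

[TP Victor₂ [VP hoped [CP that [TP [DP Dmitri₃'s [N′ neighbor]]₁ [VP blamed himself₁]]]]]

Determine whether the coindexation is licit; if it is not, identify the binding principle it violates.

The two coindexed NPs are *[Dmitri₃'s neighbor]₁* and *himself₁*.
*himself₁* is an anaphor; its binding domain is the embedded TP, whose subject is [Dmitri₃'s neighbor]₁. *[Dmitri₃'s neighbor]₁* c-commands it within that domain and shares its index, so Principle A is satisfied.
*[Dmitri₃'s neighbor]₁* is an R-expression; *himself₁* does not c-command it, and no other NP shares its index, so Principle C is satisfied.
All principles are respected.

grammatical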